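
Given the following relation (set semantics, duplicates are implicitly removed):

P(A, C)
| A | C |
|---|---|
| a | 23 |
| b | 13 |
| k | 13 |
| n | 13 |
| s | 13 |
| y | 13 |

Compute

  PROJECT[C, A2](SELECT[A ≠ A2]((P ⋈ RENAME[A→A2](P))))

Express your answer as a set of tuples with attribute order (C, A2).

{(13, b), (13, k), (13, n), (13, s), (13, y)}

ρ[A→A2]: schema becomes (A2, C); tuples unchanged.
Natural join on C: {(a, 23, a), (b, 13, b), (b, 13, k), (b, 13, n), (b, 13, s), (b, 13, y), (k, 13, b), (k, 13, k), (k, 13, n), (k, 13, s), (k, 13, y), (n, 13, b), (n, 13, k), (n, 13, n), (n, 13, s), (n, 13, y), (s, 13, b), (s, 13, k), (s, 13, n), (s, 13, s), (s, 13, y), (y, 13, b), (y, 13, k), (y, 13, n), (y, 13, s), (y, 13, y)}
Selection A ≠ A2: {(b, 13, k), (b, 13, n), (b, 13, s), (b, 13, y), (k, 13, b), (k, 13, n), (k, 13, s), (k, 13, y), (n, 13, b), (n, 13, k), (n, 13, s), (n, 13, y), (s, 13, b), (s, 13, k), (s, 13, n), (s, 13, y), (y, 13, b), (y, 13, k), (y, 13, n), (y, 13, s)}
π[C, A2]: project onto (C, A2) (15 duplicate(s) eliminated) → {(13, b), (13, k), (13, n), (13, s), (13, y)}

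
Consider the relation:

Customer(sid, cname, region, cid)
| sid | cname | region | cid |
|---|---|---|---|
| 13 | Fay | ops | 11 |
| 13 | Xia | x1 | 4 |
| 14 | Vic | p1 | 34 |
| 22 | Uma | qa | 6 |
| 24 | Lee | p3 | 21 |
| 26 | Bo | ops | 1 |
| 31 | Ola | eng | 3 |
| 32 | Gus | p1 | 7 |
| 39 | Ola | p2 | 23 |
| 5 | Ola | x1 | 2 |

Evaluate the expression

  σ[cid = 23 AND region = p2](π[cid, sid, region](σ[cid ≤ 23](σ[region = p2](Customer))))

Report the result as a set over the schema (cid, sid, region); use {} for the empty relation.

{(23, 39, p2)}

Selection region = p2: {(39, Ola, p2, 23)}
Selection cid ≤ 23: {(39, Ola, p2, 23)}
π_{cid, sid, region} gives {(23, 39, p2)}.
Selection cid = 23 AND region = p2: {(23, 39, p2)}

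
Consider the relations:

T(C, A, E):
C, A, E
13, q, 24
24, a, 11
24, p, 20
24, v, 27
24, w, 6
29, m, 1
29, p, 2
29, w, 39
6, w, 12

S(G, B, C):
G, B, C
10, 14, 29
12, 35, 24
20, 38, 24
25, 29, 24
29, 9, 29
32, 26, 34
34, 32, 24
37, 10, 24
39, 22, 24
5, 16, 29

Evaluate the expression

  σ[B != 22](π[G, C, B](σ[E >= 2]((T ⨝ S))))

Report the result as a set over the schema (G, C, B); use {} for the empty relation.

Joining T and S on C yields {(24, a, 11, 12, 35), (24, a, 11, 20, 38), (24, a, 11, 25, 29), (24, a, 11, 34, 32), (24, a, 11, 37, 10), (24, a, 11, 39, 22), (24, p, 20, 12, 35), (24, p, 20, 20, 38), (24, p, 20, 25, 29), (24, p, 20, 34, 32), (24, p, 20, 37, 10), (24, p, 20, 39, 22), (24, v, 27, 12, 35), (24, v, 27, 20, 38), (24, v, 27, 25, 29), (24, v, 27, 34, 32), (24, v, 27, 37, 10), (24, v, 27, 39, 22), (24, w, 6, 12, 35), (24, w, 6, 20, 38), (24, w, 6, 25, 29), (24, w, 6, 34, 32), (24, w, 6, 37, 10), (24, w, 6, 39, 22), (29, m, 1, 10, 14), (29, m, 1, 29, 9), (29, m, 1, 5, 16), (29, p, 2, 10, 14), (29, p, 2, 29, 9), (29, p, 2, 5, 16), (29, w, 39, 10, 14), (29, w, 39, 29, 9), (29, w, 39, 5, 16)}.
Filtering on E >= 2 leaves {(24, a, 11, 12, 35), (24, a, 11, 20, 38), (24, a, 11, 25, 29), (24, a, 11, 34, 32), (24, a, 11, 37, 10), (24, a, 11, 39, 22), (24, p, 20, 12, 35), (24, p, 20, 20, 38), (24, p, 20, 25, 29), (24, p, 20, 34, 32), (24, p, 20, 37, 10), (24, p, 20, 39, 22), (24, v, 27, 12, 35), (24, v, 27, 20, 38), (24, v, 27, 25, 29), (24, v, 27, 34, 32), (24, v, 27, 37, 10), (24, v, 27, 39, 22), (24, w, 6, 12, 35), (24, w, 6, 20, 38), (24, w, 6, 25, 29), (24, w, 6, 34, 32), (24, w, 6, 37, 10), (24, w, 6, 39, 22), (29, p, 2, 10, 14), (29, p, 2, 29, 9), (29, p, 2, 5, 16), (29, w, 39, 10, 14), (29, w, 39, 29, 9), (29, w, 39, 5, 16)}.
π[G, C, B]: project onto (G, C, B) (21 duplicate(s) eliminated) → {(10, 29, 14), (12, 24, 35), (20, 24, 38), (25, 24, 29), (29, 29, 9), (34, 24, 32), (37, 24, 10), (39, 24, 22), (5, 29, 16)}
Filtering on B != 22 leaves {(10, 29, 14), (12, 24, 35), (20, 24, 38), (25, 24, 29), (29, 29, 9), (34, 24, 32), (37, 24, 10), (5, 29, 16)}.

{(10, 29, 14), (12, 24, 35), (20, 24, 38), (25, 24, 29), (29, 29, 9), (34, 24, 32), (37, 24, 10), (5, 29, 16)}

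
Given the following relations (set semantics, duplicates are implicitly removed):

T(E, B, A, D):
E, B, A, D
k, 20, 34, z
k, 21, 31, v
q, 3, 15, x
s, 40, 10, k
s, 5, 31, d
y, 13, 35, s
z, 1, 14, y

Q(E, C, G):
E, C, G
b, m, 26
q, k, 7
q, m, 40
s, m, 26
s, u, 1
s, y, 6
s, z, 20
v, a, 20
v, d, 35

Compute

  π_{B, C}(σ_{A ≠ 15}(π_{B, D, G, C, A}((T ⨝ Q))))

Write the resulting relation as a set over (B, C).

Natural join on E: {(q, 3, 15, x, k, 7), (q, 3, 15, x, m, 40), (s, 40, 10, k, m, 26), (s, 40, 10, k, u, 1), (s, 40, 10, k, y, 6), (s, 40, 10, k, z, 20), (s, 5, 31, d, m, 26), (s, 5, 31, d, u, 1), (s, 5, 31, d, y, 6), (s, 5, 31, d, z, 20)}
Projecting to B, D, G, C, A: {(3, x, 40, m, 15), (3, x, 7, k, 15), (40, k, 1, u, 10), (40, k, 20, z, 10), (40, k, 26, m, 10), (40, k, 6, y, 10), (5, d, 1, u, 31), (5, d, 20, z, 31), (5, d, 26, m, 31), (5, d, 6, y, 31)}
Apply σ_{A ≠ 15}; surviving tuples: {(40, k, 1, u, 10), (40, k, 20, z, 10), (40, k, 26, m, 10), (40, k, 6, y, 10), (5, d, 1, u, 31), (5, d, 20, z, 31), (5, d, 26, m, 31), (5, d, 6, y, 31)}
Projecting to B, C: {(40, m), (40, u), (40, y), (40, z), (5, m), (5, u), (5, y), (5, z)}

{(40, m), (40, u), (40, y), (40, z), (5, m), (5, u), (5, y), (5, z)}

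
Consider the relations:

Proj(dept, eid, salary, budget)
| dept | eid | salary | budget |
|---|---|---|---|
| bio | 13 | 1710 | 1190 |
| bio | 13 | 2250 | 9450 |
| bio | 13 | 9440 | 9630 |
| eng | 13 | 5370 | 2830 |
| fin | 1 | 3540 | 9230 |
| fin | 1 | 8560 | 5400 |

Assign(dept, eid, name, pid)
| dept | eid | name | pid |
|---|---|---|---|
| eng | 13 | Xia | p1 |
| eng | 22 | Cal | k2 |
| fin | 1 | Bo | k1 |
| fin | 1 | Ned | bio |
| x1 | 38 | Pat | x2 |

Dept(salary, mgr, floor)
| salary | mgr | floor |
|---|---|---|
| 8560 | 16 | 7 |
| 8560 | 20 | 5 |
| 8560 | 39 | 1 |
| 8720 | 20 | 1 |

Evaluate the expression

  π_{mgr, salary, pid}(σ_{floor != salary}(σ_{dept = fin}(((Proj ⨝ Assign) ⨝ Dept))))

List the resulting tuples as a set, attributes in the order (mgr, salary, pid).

{(16, 8560, bio), (16, 8560, k1), (20, 8560, bio), (20, 8560, k1), (39, 8560, bio), (39, 8560, k1)}

Proj ⋈ Assign (natural join on dept, eid): {(eng, 13, 5370, 2830, Xia, p1), (fin, 1, 3540, 9230, Bo, k1), (fin, 1, 3540, 9230, Ned, bio), (fin, 1, 8560, 5400, Bo, k1), (fin, 1, 8560, 5400, Ned, bio)}
(Proj ⨝ Assign) ⋈ Dept (natural join on salary): {(fin, 1, 8560, 5400, Bo, k1, 16, 7), (fin, 1, 8560, 5400, Bo, k1, 20, 5), (fin, 1, 8560, 5400, Bo, k1, 39, 1), (fin, 1, 8560, 5400, Ned, bio, 16, 7), (fin, 1, 8560, 5400, Ned, bio, 20, 5), (fin, 1, 8560, 5400, Ned, bio, 39, 1)}
σ[dept = fin]: keep tuples satisfying dept = fin → {(fin, 1, 8560, 5400, Bo, k1, 16, 7), (fin, 1, 8560, 5400, Bo, k1, 20, 5), (fin, 1, 8560, 5400, Bo, k1, 39, 1), (fin, 1, 8560, 5400, Ned, bio, 16, 7), (fin, 1, 8560, 5400, Ned, bio, 20, 5), (fin, 1, 8560, 5400, Ned, bio, 39, 1)}
σ[floor != salary]: keep tuples satisfying floor != salary → {(fin, 1, 8560, 5400, Bo, k1, 16, 7), (fin, 1, 8560, 5400, Bo, k1, 20, 5), (fin, 1, 8560, 5400, Bo, k1, 39, 1), (fin, 1, 8560, 5400, Ned, bio, 16, 7), (fin, 1, 8560, 5400, Ned, bio, 20, 5), (fin, 1, 8560, 5400, Ned, bio, 39, 1)}
Projecting to mgr, salary, pid: {(16, 8560, bio), (16, 8560, k1), (20, 8560, bio), (20, 8560, k1), (39, 8560, bio), (39, 8560, k1)}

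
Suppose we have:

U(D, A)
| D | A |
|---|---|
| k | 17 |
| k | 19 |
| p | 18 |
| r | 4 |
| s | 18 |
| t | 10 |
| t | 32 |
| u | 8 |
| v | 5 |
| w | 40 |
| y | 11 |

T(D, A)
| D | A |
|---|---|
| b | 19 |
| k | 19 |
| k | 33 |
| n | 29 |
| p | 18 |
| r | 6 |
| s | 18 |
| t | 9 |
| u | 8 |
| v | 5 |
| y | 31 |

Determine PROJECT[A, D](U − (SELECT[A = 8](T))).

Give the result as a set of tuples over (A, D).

σ[A = 8]: keep tuples satisfying A = 8 → {(u, 8)}
Taking the difference: {(k, 17), (k, 19), (p, 18), (r, 4), (s, 18), (t, 10), (t, 32), (v, 5), (w, 40), (y, 11)}
π[A, D]: project onto (A, D) → {(10, t), (11, y), (17, k), (18, p), (18, s), (19, k), (32, t), (4, r), (40, w), (5, v)}

{(10, t), (11, y), (17, k), (18, p), (18, s), (19, k), (32, t), (4, r), (40, w), (5, v)}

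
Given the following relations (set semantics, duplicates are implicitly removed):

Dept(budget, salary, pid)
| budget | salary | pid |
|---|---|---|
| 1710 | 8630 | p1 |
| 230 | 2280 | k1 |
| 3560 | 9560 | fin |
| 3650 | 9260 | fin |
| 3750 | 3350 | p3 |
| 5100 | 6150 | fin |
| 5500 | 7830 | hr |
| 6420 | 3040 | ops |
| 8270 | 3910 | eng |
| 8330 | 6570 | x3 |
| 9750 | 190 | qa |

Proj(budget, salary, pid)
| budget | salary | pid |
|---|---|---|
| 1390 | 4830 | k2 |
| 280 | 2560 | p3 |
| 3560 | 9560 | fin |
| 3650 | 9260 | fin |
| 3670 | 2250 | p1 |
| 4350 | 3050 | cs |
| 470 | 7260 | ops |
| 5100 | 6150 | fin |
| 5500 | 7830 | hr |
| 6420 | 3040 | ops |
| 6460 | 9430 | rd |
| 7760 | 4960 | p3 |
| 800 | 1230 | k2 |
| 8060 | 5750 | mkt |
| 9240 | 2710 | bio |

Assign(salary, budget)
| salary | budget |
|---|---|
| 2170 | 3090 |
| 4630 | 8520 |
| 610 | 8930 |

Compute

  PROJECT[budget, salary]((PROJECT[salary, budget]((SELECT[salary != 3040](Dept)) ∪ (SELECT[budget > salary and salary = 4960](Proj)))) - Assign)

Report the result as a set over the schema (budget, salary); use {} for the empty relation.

{(1710, 8630), (230, 2280), (3560, 9560), (3650, 9260), (3750, 3350), (5100, 6150), (5500, 7830), (7760, 4960), (8270, 3910), (8330, 6570), (9750, 190)}

Filtering on salary != 3040 leaves {(1710, 8630, p1), (230, 2280, k1), (3560, 9560, fin), (3650, 9260, fin), (3750, 3350, p3), (5100, 6150, fin), (5500, 7830, hr), (8270, 3910, eng), (8330, 6570, x3), (9750, 190, qa)}.
Filtering on budget > salary and salary = 4960 leaves {(7760, 4960, p3)}.
Taking the union: {(1710, 8630, p1), (230, 2280, k1), (3560, 9560, fin), (3650, 9260, fin), (3750, 3350, p3), (5100, 6150, fin), (5500, 7830, hr), (7760, 4960, p3), (8270, 3910, eng), (8330, 6570, x3), (9750, 190, qa)}
Keep only column(s) salary, budget: {(190, 9750), (2280, 230), (3350, 3750), (3910, 8270), (4960, 7760), (6150, 5100), (6570, 8330), (7830, 5500), (8630, 1710), (9260, 3650), (9560, 3560)}
Taking the difference: {(190, 9750), (2280, 230), (3350, 3750), (3910, 8270), (4960, 7760), (6150, 5100), (6570, 8330), (7830, 5500), (8630, 1710), (9260, 3650), (9560, 3560)}
Keep only column(s) budget, salary: {(1710, 8630), (230, 2280), (3560, 9560), (3650, 9260), (3750, 3350), (5100, 6150), (5500, 7830), (7760, 4960), (8270, 3910), (8330, 6570), (9750, 190)}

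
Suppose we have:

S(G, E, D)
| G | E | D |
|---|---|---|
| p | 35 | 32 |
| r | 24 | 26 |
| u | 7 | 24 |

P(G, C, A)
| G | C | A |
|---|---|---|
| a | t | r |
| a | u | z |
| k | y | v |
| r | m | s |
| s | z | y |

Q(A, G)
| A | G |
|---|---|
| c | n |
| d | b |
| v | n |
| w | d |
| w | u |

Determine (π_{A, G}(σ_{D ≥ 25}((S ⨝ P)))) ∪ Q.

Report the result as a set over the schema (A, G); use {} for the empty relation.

S ⋈ P (natural join on G): {(r, 24, 26, m, s)}
σ[D ≥ 25]: keep tuples satisfying D ≥ 25 → {(r, 24, 26, m, s)}
π_{A, G} gives {(s, r)}.
Union: {(s, r)} with {(c, n), (d, b), (v, n), (w, d), (w, u)} → {(c, n), (d, b), (s, r), (v, n), (w, d), (w, u)}

{(c, n), (d, b), (s, r), (v, n), (w, d), (w, u)}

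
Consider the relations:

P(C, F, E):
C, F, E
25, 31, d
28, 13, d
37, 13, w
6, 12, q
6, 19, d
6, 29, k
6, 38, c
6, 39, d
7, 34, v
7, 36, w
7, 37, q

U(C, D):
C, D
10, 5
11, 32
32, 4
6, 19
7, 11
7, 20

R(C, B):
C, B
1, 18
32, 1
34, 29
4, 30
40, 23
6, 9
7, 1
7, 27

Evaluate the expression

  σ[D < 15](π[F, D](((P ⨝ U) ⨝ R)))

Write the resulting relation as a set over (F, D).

{(34, 11), (36, 11), (37, 11)}

Natural join on C: {(6, 12, q, 19), (6, 19, d, 19), (6, 29, k, 19), (6, 38, c, 19), (6, 39, d, 19), (7, 34, v, 11), (7, 34, v, 20), (7, 36, w, 11), (7, 36, w, 20), (7, 37, q, 11), (7, 37, q, 20)}
Natural join on C: {(6, 12, q, 19, 9), (6, 19, d, 19, 9), (6, 29, k, 19, 9), (6, 38, c, 19, 9), (6, 39, d, 19, 9), (7, 34, v, 11, 1), (7, 34, v, 11, 27), (7, 34, v, 20, 1), (7, 34, v, 20, 27), (7, 36, w, 11, 1), (7, 36, w, 11, 27), (7, 36, w, 20, 1), (7, 36, w, 20, 27), (7, 37, q, 11, 1), (7, 37, q, 11, 27), (7, 37, q, 20, 1), (7, 37, q, 20, 27)}
π[F, D]: project onto (F, D) (6 duplicate(s) eliminated) → {(12, 19), (19, 19), (29, 19), (34, 11), (34, 20), (36, 11), (36, 20), (37, 11), (37, 20), (38, 19), (39, 19)}
σ[D < 15]: keep tuples satisfying D < 15 → {(34, 11), (36, 11), (37, 11)}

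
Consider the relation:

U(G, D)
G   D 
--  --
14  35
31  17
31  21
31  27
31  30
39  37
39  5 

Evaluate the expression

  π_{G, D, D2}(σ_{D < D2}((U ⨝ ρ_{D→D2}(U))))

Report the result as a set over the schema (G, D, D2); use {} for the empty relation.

ρ[D→D2]: schema becomes (G, D2); tuples unchanged.
U ⋈ ρ_{D→D2}(U) (natural join on G): {(14, 35, 35), (31, 17, 17), (31, 17, 21), (31, 17, 27), (31, 17, 30), (31, 21, 17), (31, 21, 21), (31, 21, 27), (31, 21, 30), (31, 27, 17), (31, 27, 21), (31, 27, 27), (31, 27, 30), (31, 30, 17), (31, 30, 21), (31, 30, 27), (31, 30, 30), (39, 37, 37), (39, 37, 5), (39, 5, 37), (39, 5, 5)}
Selection D < D2: {(31, 17, 21), (31, 17, 27), (31, 17, 30), (31, 21, 27), (31, 21, 30), (31, 27, 30), (39, 5, 37)}
Projecting to G, D, D2: {(31, 17, 21), (31, 17, 27), (31, 17, 30), (31, 21, 27), (31, 21, 30), (31, 27, 30), (39, 5, 37)}

{(31, 17, 21), (31, 17, 27), (31, 17, 30), (31, 21, 27), (31, 21, 30), (31, 27, 30), (39, 5, 37)}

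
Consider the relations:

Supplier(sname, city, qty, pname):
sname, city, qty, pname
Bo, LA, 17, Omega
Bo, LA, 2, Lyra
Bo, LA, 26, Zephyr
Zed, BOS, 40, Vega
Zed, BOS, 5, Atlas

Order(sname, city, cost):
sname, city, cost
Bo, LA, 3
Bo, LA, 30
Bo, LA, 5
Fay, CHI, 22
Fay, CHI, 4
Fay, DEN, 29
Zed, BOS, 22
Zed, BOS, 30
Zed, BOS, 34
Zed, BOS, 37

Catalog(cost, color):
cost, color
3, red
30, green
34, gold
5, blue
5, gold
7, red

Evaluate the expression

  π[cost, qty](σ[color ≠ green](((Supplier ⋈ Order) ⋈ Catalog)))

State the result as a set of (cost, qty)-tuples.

{(3, 17), (3, 2), (3, 26), (34, 40), (34, 5), (5, 17), (5, 2), (5, 26)}

Supplier ⋈ Order (natural join on sname, city): {(Bo, LA, 17, Omega, 3), (Bo, LA, 17, Omega, 30), (Bo, LA, 17, Omega, 5), (Bo, LA, 2, Lyra, 3), (Bo, LA, 2, Lyra, 30), (Bo, LA, 2, Lyra, 5), (Bo, LA, 26, Zephyr, 3), (Bo, LA, 26, Zephyr, 30), (Bo, LA, 26, Zephyr, 5), (Zed, BOS, 40, Vega, 22), (Zed, BOS, 40, Vega, 30), (Zed, BOS, 40, Vega, 34), (Zed, BOS, 40, Vega, 37), (Zed, BOS, 5, Atlas, 22), (Zed, BOS, 5, Atlas, 30), (Zed, BOS, 5, Atlas, 34), (Zed, BOS, 5, Atlas, 37)}
(Supplier ⋈ Order) ⋈ Catalog (natural join on cost): {(Bo, LA, 17, Omega, 3, red), (Bo, LA, 17, Omega, 30, green), (Bo, LA, 17, Omega, 5, blue), (Bo, LA, 17, Omega, 5, gold), (Bo, LA, 2, Lyra, 3, red), (Bo, LA, 2, Lyra, 30, green), (Bo, LA, 2, Lyra, 5, blue), (Bo, LA, 2, Lyra, 5, gold), (Bo, LA, 26, Zephyr, 3, red), (Bo, LA, 26, Zephyr, 30, green), (Bo, LA, 26, Zephyr, 5, blue), (Bo, LA, 26, Zephyr, 5, gold), (Zed, BOS, 40, Vega, 30, green), (Zed, BOS, 40, Vega, 34, gold), (Zed, BOS, 5, Atlas, 30, green), (Zed, BOS, 5, Atlas, 34, gold)}
Selection color ≠ green: {(Bo, LA, 17, Omega, 3, red), (Bo, LA, 17, Omega, 5, blue), (Bo, LA, 17, Omega, 5, gold), (Bo, LA, 2, Lyra, 3, red), (Bo, LA, 2, Lyra, 5, blue), (Bo, LA, 2, Lyra, 5, gold), (Bo, LA, 26, Zephyr, 3, red), (Bo, LA, 26, Zephyr, 5, blue), (Bo, LA, 26, Zephyr, 5, gold), (Zed, BOS, 40, Vega, 34, gold), (Zed, BOS, 5, Atlas, 34, gold)}
π_{cost, qty} gives {(3, 17), (3, 2), (3, 26), (34, 40), (34, 5), (5, 17), (5, 2), (5, 26)} (3 duplicate(s) eliminated).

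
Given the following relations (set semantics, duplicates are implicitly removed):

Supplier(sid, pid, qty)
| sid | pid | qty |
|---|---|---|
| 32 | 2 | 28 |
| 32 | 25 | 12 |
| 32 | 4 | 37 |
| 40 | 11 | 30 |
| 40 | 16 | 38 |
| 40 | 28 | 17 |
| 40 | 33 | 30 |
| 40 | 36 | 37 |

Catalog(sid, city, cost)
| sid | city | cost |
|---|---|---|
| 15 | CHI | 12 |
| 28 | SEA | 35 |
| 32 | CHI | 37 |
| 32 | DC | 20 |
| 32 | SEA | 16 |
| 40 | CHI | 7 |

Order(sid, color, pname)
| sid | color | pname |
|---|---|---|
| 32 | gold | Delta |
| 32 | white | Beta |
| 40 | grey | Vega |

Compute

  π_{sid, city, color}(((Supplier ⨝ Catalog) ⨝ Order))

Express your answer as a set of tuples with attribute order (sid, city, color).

Natural join on sid: {(32, 2, 28, CHI, 37), (32, 2, 28, DC, 20), (32, 2, 28, SEA, 16), (32, 25, 12, CHI, 37), (32, 25, 12, DC, 20), (32, 25, 12, SEA, 16), (32, 4, 37, CHI, 37), (32, 4, 37, DC, 20), (32, 4, 37, SEA, 16), (40, 11, 30, CHI, 7), (40, 16, 38, CHI, 7), (40, 28, 17, CHI, 7), (40, 33, 30, CHI, 7), (40, 36, 37, CHI, 7)}
Natural join on sid: {(32, 2, 28, CHI, 37, gold, Delta), (32, 2, 28, CHI, 37, white, Beta), (32, 2, 28, DC, 20, gold, Delta), (32, 2, 28, DC, 20, white, Beta), (32, 2, 28, SEA, 16, gold, Delta), (32, 2, 28, SEA, 16, white, Beta), (32, 25, 12, CHI, 37, gold, Delta), (32, 25, 12, CHI, 37, white, Beta), (32, 25, 12, DC, 20, gold, Delta), (32, 25, 12, DC, 20, white, Beta), (32, 25, 12, SEA, 16, gold, Delta), (32, 25, 12, SEA, 16, white, Beta), (32, 4, 37, CHI, 37, gold, Delta), (32, 4, 37, CHI, 37, white, Beta), (32, 4, 37, DC, 20, gold, Delta), (32, 4, 37, DC, 20, white, Beta), (32, 4, 37, SEA, 16, gold, Delta), (32, 4, 37, SEA, 16, white, Beta), (40, 11, 30, CHI, 7, grey, Vega), (40, 16, 38, CHI, 7, grey, Vega), (40, 28, 17, CHI, 7, grey, Vega), (40, 33, 30, CHI, 7, grey, Vega), (40, 36, 37, CHI, 7, grey, Vega)}
Keep only column(s) sid, city, color (16 duplicate(s) eliminated): {(32, CHI, gold), (32, CHI, white), (32, DC, gold), (32, DC, white), (32, SEA, gold), (32, SEA, white), (40, CHI, grey)}

{(32, CHI, gold), (32, CHI, white), (32, DC, gold), (32, DC, white), (32, SEA, gold), (32, SEA, white), (40, CHI, grey)}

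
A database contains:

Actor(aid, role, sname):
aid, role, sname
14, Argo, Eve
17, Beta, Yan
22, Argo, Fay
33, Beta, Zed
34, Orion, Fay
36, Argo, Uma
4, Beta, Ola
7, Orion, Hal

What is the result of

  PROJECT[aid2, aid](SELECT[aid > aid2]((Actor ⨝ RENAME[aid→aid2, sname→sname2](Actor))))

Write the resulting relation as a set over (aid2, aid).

{(14, 22), (14, 36), (17, 33), (22, 36), (4, 17), (4, 33), (7, 34)}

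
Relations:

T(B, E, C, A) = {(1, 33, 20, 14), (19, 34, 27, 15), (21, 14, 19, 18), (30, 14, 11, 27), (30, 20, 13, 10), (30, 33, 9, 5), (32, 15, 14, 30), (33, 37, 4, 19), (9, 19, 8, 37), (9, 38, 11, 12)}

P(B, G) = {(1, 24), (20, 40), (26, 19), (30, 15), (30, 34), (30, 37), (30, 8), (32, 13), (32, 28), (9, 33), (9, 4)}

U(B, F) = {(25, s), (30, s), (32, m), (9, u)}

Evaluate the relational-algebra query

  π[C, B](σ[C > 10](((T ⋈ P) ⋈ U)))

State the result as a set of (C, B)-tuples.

Natural join on B: {(1, 33, 20, 14, 24), (30, 14, 11, 27, 15), (30, 14, 11, 27, 34), (30, 14, 11, 27, 37), (30, 14, 11, 27, 8), (30, 20, 13, 10, 15), (30, 20, 13, 10, 34), (30, 20, 13, 10, 37), (30, 20, 13, 10, 8), (30, 33, 9, 5, 15), (30, 33, 9, 5, 34), (30, 33, 9, 5, 37), (30, 33, 9, 5, 8), (32, 15, 14, 30, 13), (32, 15, 14, 30, 28), (9, 19, 8, 37, 33), (9, 19, 8, 37, 4), (9, 38, 11, 12, 33), (9, 38, 11, 12, 4)}
Natural join on B: {(30, 14, 11, 27, 15, s), (30, 14, 11, 27, 34, s), (30, 14, 11, 27, 37, s), (30, 14, 11, 27, 8, s), (30, 20, 13, 10, 15, s), (30, 20, 13, 10, 34, s), (30, 20, 13, 10, 37, s), (30, 20, 13, 10, 8, s), (30, 33, 9, 5, 15, s), (30, 33, 9, 5, 34, s), (30, 33, 9, 5, 37, s), (30, 33, 9, 5, 8, s), (32, 15, 14, 30, 13, m), (32, 15, 14, 30, 28, m), (9, 19, 8, 37, 33, u), (9, 19, 8, 37, 4, u), (9, 38, 11, 12, 33, u), (9, 38, 11, 12, 4, u)}
Selection C > 10: {(30, 14, 11, 27, 15, s), (30, 14, 11, 27, 34, s), (30, 14, 11, 27, 37, s), (30, 14, 11, 27, 8, s), (30, 20, 13, 10, 15, s), (30, 20, 13, 10, 34, s), (30, 20, 13, 10, 37, s), (30, 20, 13, 10, 8, s), (32, 15, 14, 30, 13, m), (32, 15, 14, 30, 28, m), (9, 38, 11, 12, 33, u), (9, 38, 11, 12, 4, u)}
Keep only column(s) C, B (8 duplicate(s) eliminated): {(11, 30), (11, 9), (13, 30), (14, 32)}

{(11, 30), (11, 9), (13, 30), (14, 32)}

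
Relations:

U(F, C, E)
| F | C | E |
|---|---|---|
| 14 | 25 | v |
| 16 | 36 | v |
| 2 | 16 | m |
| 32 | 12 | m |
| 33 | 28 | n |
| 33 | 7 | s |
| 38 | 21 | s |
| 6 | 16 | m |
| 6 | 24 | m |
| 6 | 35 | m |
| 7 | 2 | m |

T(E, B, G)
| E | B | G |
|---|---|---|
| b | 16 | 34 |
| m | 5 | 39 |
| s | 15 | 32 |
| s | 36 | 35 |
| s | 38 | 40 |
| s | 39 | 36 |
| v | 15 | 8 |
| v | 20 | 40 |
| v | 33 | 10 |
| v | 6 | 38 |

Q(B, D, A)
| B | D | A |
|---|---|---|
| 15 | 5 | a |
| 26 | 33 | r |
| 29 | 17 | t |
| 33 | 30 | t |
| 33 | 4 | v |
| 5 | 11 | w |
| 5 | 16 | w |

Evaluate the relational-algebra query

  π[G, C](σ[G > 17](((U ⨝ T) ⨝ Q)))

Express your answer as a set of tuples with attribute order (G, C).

{(32, 21), (32, 7), (39, 12), (39, 16), (39, 2), (39, 24), (39, 35)}

U ⋈ T (natural join on E): {(14, 25, v, 15, 8), (14, 25, v, 20, 40), (14, 25, v, 33, 10), (14, 25, v, 6, 38), (16, 36, v, 15, 8), (16, 36, v, 20, 40), (16, 36, v, 33, 10), (16, 36, v, 6, 38), (2, 16, m, 5, 39), (32, 12, m, 5, 39), (33, 7, s, 15, 32), (33, 7, s, 36, 35), (33, 7, s, 38, 40), (33, 7, s, 39, 36), (38, 21, s, 15, 32), (38, 21, s, 36, 35), (38, 21, s, 38, 40), (38, 21, s, 39, 36), (6, 16, m, 5, 39), (6, 24, m, 5, 39), (6, 35, m, 5, 39), (7, 2, m, 5, 39)}
(U ⨝ T) ⋈ Q (natural join on B): {(14, 25, v, 15, 8, 5, a), (14, 25, v, 33, 10, 30, t), (14, 25, v, 33, 10, 4, v), (16, 36, v, 15, 8, 5, a), (16, 36, v, 33, 10, 30, t), (16, 36, v, 33, 10, 4, v), (2, 16, m, 5, 39, 11, w), (2, 16, m, 5, 39, 16, w), (32, 12, m, 5, 39, 11, w), (32, 12, m, 5, 39, 16, w), (33, 7, s, 15, 32, 5, a), (38, 21, s, 15, 32, 5, a), (6, 16, m, 5, 39, 11, w), (6, 16, m, 5, 39, 16, w), (6, 24, m, 5, 39, 11, w), (6, 24, m, 5, 39, 16, w), (6, 35, m, 5, 39, 11, w), (6, 35, m, 5, 39, 16, w), (7, 2, m, 5, 39, 11, w), (7, 2, m, 5, 39, 16, w)}
Filtering on G > 17 leaves {(2, 16, m, 5, 39, 11, w), (2, 16, m, 5, 39, 16, w), (32, 12, m, 5, 39, 11, w), (32, 12, m, 5, 39, 16, w), (33, 7, s, 15, 32, 5, a), (38, 21, s, 15, 32, 5, a), (6, 16, m, 5, 39, 11, w), (6, 16, m, 5, 39, 16, w), (6, 24, m, 5, 39, 11, w), (6, 24, m, 5, 39, 16, w), (6, 35, m, 5, 39, 11, w), (6, 35, m, 5, 39, 16, w), (7, 2, m, 5, 39, 11, w), (7, 2, m, 5, 39, 16, w)}.
Keep only column(s) G, C (7 duplicate(s) eliminated): {(32, 21), (32, 7), (39, 12), (39, 16), (39, 2), (39, 24), (39, 35)}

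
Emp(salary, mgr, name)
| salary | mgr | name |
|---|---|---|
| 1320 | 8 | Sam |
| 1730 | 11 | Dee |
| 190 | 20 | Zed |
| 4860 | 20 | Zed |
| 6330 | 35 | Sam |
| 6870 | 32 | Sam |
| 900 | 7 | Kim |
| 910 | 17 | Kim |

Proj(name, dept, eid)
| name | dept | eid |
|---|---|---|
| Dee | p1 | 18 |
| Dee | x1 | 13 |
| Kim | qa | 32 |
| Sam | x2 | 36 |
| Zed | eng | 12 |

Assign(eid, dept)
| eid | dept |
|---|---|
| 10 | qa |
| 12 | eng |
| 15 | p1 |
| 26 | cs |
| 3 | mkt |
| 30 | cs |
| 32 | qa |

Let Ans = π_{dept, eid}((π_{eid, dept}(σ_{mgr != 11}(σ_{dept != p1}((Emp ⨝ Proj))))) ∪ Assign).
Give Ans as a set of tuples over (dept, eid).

Natural join on name: {(1320, 8, Sam, x2, 36), (1730, 11, Dee, p1, 18), (1730, 11, Dee, x1, 13), (190, 20, Zed, eng, 12), (4860, 20, Zed, eng, 12), (6330, 35, Sam, x2, 36), (6870, 32, Sam, x2, 36), (900, 7, Kim, qa, 32), (910, 17, Kim, qa, 32)}
Selection dept != p1: {(1320, 8, Sam, x2, 36), (1730, 11, Dee, x1, 13), (190, 20, Zed, eng, 12), (4860, 20, Zed, eng, 12), (6330, 35, Sam, x2, 36), (6870, 32, Sam, x2, 36), (900, 7, Kim, qa, 32), (910, 17, Kim, qa, 32)}
Selection mgr != 11: {(1320, 8, Sam, x2, 36), (190, 20, Zed, eng, 12), (4860, 20, Zed, eng, 12), (6330, 35, Sam, x2, 36), (6870, 32, Sam, x2, 36), (900, 7, Kim, qa, 32), (910, 17, Kim, qa, 32)}
π_{eid, dept} gives {(12, eng), (32, qa), (36, x2)} (4 duplicate(s) eliminated).
Taking the union: {(10, qa), (12, eng), (15, p1), (26, cs), (3, mkt), (30, cs), (32, qa), (36, x2)}
π_{dept, eid} gives {(cs, 26), (cs, 30), (eng, 12), (mkt, 3), (p1, 15), (qa, 10), (qa, 32), (x2, 36)}.

{(cs, 26), (cs, 30), (eng, 12), (mkt, 3), (p1, 15), (qa, 10), (qa, 32), (x2, 36)}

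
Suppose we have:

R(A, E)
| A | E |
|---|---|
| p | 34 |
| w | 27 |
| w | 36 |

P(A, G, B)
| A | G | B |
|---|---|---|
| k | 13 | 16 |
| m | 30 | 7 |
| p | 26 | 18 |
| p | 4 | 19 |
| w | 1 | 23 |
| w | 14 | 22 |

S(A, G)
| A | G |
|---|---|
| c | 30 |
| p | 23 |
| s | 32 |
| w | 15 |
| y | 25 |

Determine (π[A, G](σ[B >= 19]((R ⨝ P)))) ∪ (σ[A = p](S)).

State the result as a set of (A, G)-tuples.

{(p, 23), (p, 4), (w, 1), (w, 14)}

Joining R and P on A yields {(p, 34, 26, 18), (p, 34, 4, 19), (w, 27, 1, 23), (w, 27, 14, 22), (w, 36, 1, 23), (w, 36, 14, 22)}.
Selection B >= 19: {(p, 34, 4, 19), (w, 27, 1, 23), (w, 27, 14, 22), (w, 36, 1, 23), (w, 36, 14, 22)}
π[A, G]: project onto (A, G) (2 duplicate(s) eliminated) → {(p, 4), (w, 1), (w, 14)}
Selection A = p: {(p, 23)}
Union: {(p, 4), (w, 1), (w, 14)} with {(p, 23)} → {(p, 23), (p, 4), (w, 1), (w, 14)}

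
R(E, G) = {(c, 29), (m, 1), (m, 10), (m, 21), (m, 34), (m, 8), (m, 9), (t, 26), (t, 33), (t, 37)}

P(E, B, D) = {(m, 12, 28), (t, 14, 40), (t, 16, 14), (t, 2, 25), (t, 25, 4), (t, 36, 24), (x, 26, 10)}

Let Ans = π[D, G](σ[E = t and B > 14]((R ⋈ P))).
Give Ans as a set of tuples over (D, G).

R ⋈ P (natural join on E): {(m, 1, 12, 28), (m, 10, 12, 28), (m, 21, 12, 28), (m, 34, 12, 28), (m, 8, 12, 28), (m, 9, 12, 28), (t, 26, 14, 40), (t, 26, 16, 14), (t, 26, 2, 25), (t, 26, 25, 4), (t, 26, 36, 24), (t, 33, 14, 40), (t, 33, 16, 14), (t, 33, 2, 25), (t, 33, 25, 4), (t, 33, 36, 24), (t, 37, 14, 40), (t, 37, 16, 14), (t, 37, 2, 25), (t, 37, 25, 4), (t, 37, 36, 24)}
Apply σ_{E = t and B > 14}; surviving tuples: {(t, 26, 16, 14), (t, 26, 25, 4), (t, 26, 36, 24), (t, 33, 16, 14), (t, 33, 25, 4), (t, 33, 36, 24), (t, 37, 16, 14), (t, 37, 25, 4), (t, 37, 36, 24)}
π_{D, G} gives {(14, 26), (14, 33), (14, 37), (24, 26), (24, 33), (24, 37), (4, 26), (4, 33), (4, 37)}.

{(14, 26), (14, 33), (14, 37), (24, 26), (24, 33), (24, 37), (4, 26), (4, 33), (4, 37)}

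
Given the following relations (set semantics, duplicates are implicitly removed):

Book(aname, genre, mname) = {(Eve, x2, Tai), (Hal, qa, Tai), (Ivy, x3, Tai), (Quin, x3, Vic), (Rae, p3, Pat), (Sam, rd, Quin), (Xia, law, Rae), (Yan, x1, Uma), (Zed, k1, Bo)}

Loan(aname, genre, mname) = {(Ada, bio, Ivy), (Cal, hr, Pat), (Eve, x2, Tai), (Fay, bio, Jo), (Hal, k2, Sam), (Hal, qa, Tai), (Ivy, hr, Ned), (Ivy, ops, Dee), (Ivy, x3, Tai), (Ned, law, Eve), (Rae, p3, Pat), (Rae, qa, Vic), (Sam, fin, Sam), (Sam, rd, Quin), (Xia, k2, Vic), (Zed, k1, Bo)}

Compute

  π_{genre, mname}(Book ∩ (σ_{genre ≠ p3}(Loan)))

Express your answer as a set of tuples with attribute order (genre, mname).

Selection genre ≠ p3: {(Ada, bio, Ivy), (Cal, hr, Pat), (Eve, x2, Tai), (Fay, bio, Jo), (Hal, k2, Sam), (Hal, qa, Tai), (Ivy, hr, Ned), (Ivy, ops, Dee), (Ivy, x3, Tai), (Ned, law, Eve), (Rae, qa, Vic), (Sam, fin, Sam), (Sam, rd, Quin), (Xia, k2, Vic), (Zed, k1, Bo)}
Taking the intersection: {(Eve, x2, Tai), (Hal, qa, Tai), (Ivy, x3, Tai), (Sam, rd, Quin), (Zed, k1, Bo)}
π[genre, mname]: project onto (genre, mname) → {(k1, Bo), (qa, Tai), (rd, Quin), (x2, Tai), (x3, Tai)}

{(k1, Bo), (qa, Tai), (rd, Quin), (x2, Tai), (x3, Tai)}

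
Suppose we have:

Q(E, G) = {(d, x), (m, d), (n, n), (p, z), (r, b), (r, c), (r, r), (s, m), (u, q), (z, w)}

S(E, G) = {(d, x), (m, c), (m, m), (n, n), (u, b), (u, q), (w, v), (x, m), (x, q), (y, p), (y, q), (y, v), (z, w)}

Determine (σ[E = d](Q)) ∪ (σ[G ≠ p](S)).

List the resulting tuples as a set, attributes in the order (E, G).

{(d, x), (m, c), (m, m), (n, n), (u, b), (u, q), (w, v), (x, m), (x, q), (y, q), (y, v), (z, w)}

Filtering on E = d leaves {(d, x)}.
Filtering on G ≠ p leaves {(d, x), (m, c), (m, m), (n, n), (u, b), (u, q), (w, v), (x, m), (x, q), (y, q), (y, v), (z, w)}.
Union: {(d, x)} with {(d, x), (m, c), (m, m), (n, n), (u, b), (u, q), (w, v), (x, m), (x, q), (y, q), (y, v), (z, w)} → {(d, x), (m, c), (m, m), (n, n), (u, b), (u, q), (w, v), (x, m), (x, q), (y, q), (y, v), (z, w)}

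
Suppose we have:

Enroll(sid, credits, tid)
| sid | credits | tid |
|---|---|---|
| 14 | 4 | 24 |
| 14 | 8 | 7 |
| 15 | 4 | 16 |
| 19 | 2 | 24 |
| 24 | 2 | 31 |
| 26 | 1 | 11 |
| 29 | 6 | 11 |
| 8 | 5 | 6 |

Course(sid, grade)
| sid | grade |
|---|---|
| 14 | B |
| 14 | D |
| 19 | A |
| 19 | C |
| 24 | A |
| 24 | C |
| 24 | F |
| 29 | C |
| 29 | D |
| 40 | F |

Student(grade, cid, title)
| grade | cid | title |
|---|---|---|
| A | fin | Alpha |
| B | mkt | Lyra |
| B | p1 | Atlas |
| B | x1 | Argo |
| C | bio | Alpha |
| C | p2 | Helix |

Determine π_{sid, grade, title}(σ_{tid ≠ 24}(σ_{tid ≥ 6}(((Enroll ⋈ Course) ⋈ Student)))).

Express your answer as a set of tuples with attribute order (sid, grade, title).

{(14, B, Argo), (14, B, Atlas), (14, B, Lyra), (24, A, Alpha), (24, C, Alpha), (24, C, Helix), (29, C, Alpha), (29, C, Helix)}

Enroll ⋈ Course (natural join on sid): {(14, 4, 24, B), (14, 4, 24, D), (14, 8, 7, B), (14, 8, 7, D), (19, 2, 24, A), (19, 2, 24, C), (24, 2, 31, A), (24, 2, 31, C), (24, 2, 31, F), (29, 6, 11, C), (29, 6, 11, D)}
(Enroll ⋈ Course) ⋈ Student (natural join on grade): {(14, 4, 24, B, mkt, Lyra), (14, 4, 24, B, p1, Atlas), (14, 4, 24, B, x1, Argo), (14, 8, 7, B, mkt, Lyra), (14, 8, 7, B, p1, Atlas), (14, 8, 7, B, x1, Argo), (19, 2, 24, A, fin, Alpha), (19, 2, 24, C, bio, Alpha), (19, 2, 24, C, p2, Helix), (24, 2, 31, A, fin, Alpha), (24, 2, 31, C, bio, Alpha), (24, 2, 31, C, p2, Helix), (29, 6, 11, C, bio, Alpha), (29, 6, 11, C, p2, Helix)}
Filtering on tid ≥ 6 leaves {(14, 4, 24, B, mkt, Lyra), (14, 4, 24, B, p1, Atlas), (14, 4, 24, B, x1, Argo), (14, 8, 7, B, mkt, Lyra), (14, 8, 7, B, p1, Atlas), (14, 8, 7, B, x1, Argo), (19, 2, 24, A, fin, Alpha), (19, 2, 24, C, bio, Alpha), (19, 2, 24, C, p2, Helix), (24, 2, 31, A, fin, Alpha), (24, 2, 31, C, bio, Alpha), (24, 2, 31, C, p2, Helix), (29, 6, 11, C, bio, Alpha), (29, 6, 11, C, p2, Helix)}.
Filtering on tid ≠ 24 leaves {(14, 8, 7, B, mkt, Lyra), (14, 8, 7, B, p1, Atlas), (14, 8, 7, B, x1, Argo), (24, 2, 31, A, fin, Alpha), (24, 2, 31, C, bio, Alpha), (24, 2, 31, C, p2, Helix), (29, 6, 11, C, bio, Alpha), (29, 6, 11, C, p2, Helix)}.
π_{sid, grade, title} gives {(14, B, Argo), (14, B, Atlas), (14, B, Lyra), (24, A, Alpha), (24, C, Alpha), (24, C, Helix), (29, C, Alpha), (29, C, Helix)}.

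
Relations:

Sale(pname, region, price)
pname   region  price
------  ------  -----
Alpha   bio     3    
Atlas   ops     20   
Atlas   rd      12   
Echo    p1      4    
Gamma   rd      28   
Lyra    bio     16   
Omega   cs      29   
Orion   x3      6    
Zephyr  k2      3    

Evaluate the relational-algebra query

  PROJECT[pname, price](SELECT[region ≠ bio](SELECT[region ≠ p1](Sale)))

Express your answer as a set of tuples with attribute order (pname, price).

{(Atlas, 12), (Atlas, 20), (Gamma, 28), (Omega, 29), (Orion, 6), (Zephyr, 3)}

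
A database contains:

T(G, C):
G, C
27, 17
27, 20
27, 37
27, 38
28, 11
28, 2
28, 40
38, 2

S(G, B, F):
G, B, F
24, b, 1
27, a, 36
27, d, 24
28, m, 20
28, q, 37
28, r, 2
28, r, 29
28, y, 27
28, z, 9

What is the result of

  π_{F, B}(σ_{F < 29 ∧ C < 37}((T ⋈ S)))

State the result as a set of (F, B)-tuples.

T ⋈ S (natural join on G): {(27, 17, a, 36), (27, 17, d, 24), (27, 20, a, 36), (27, 20, d, 24), (27, 37, a, 36), (27, 37, d, 24), (27, 38, a, 36), (27, 38, d, 24), (28, 11, m, 20), (28, 11, q, 37), (28, 11, r, 2), (28, 11, r, 29), (28, 11, y, 27), (28, 11, z, 9), (28, 2, m, 20), (28, 2, q, 37), (28, 2, r, 2), (28, 2, r, 29), (28, 2, y, 27), (28, 2, z, 9), (28, 40, m, 20), (28, 40, q, 37), (28, 40, r, 2), (28, 40, r, 29), (28, 40, y, 27), (28, 40, z, 9)}
Selection F < 29 ∧ C < 37: {(27, 17, d, 24), (27, 20, d, 24), (28, 11, m, 20), (28, 11, r, 2), (28, 11, y, 27), (28, 11, z, 9), (28, 2, m, 20), (28, 2, r, 2), (28, 2, y, 27), (28, 2, z, 9)}
Projecting to F, B (5 duplicate(s) eliminated): {(2, r), (20, m), (24, d), (27, y), (9, z)}

{(2, r), (20, m), (24, d), (27, y), (9, z)}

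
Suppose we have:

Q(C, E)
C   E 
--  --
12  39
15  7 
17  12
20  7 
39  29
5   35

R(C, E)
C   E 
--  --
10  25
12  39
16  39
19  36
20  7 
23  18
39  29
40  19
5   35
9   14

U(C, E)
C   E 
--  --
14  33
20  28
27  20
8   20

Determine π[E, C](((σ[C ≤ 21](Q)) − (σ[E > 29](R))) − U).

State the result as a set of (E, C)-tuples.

{(12, 17), (7, 15), (7, 20)}

Apply σ_{C ≤ 21}; surviving tuples: {(12, 39), (15, 7), (17, 12), (20, 7), (5, 35)}
Apply σ_{E > 29}; surviving tuples: {(12, 39), (16, 39), (19, 36), (5, 35)}
Set difference of the two operands is {(15, 7), (17, 12), (20, 7)}.
Set difference of the two operands is {(15, 7), (17, 12), (20, 7)}.
Keep only column(s) E, C: {(12, 17), (7, 15), (7, 20)}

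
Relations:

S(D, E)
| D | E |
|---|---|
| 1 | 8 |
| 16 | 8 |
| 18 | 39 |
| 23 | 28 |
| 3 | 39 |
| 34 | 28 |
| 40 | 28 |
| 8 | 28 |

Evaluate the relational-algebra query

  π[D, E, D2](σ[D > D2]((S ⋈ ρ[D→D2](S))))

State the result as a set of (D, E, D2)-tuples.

{(16, 8, 1), (18, 39, 3), (23, 28, 8), (34, 28, 23), (34, 28, 8), (40, 28, 23), (40, 28, 34), (40, 28, 8)}

ρ[D→D2]: schema becomes (D2, E); tuples unchanged.
Joining S and ρ[D→D2](S) on E yields {(1, 8, 1), (1, 8, 16), (16, 8, 1), (16, 8, 16), (18, 39, 18), (18, 39, 3), (23, 28, 23), (23, 28, 34), (23, 28, 40), (23, 28, 8), (3, 39, 18), (3, 39, 3), (34, 28, 23), (34, 28, 34), (34, 28, 40), (34, 28, 8), (40, 28, 23), (40, 28, 34), (40, 28, 40), (40, 28, 8), (8, 28, 23), (8, 28, 34), (8, 28, 40), (8, 28, 8)}.
Apply σ_{D > D2}; surviving tuples: {(16, 8, 1), (18, 39, 3), (23, 28, 8), (34, 28, 23), (34, 28, 8), (40, 28, 23), (40, 28, 34), (40, 28, 8)}
Keep only column(s) D, E, D2: {(16, 8, 1), (18, 39, 3), (23, 28, 8), (34, 28, 23), (34, 28, 8), (40, 28, 23), (40, 28, 34), (40, 28, 8)}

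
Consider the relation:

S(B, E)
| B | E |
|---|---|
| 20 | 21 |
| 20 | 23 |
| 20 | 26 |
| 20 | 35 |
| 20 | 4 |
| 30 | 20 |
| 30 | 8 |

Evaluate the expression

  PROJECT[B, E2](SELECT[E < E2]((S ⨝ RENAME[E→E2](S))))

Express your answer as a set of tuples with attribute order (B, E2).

ρ[E→E2]: schema becomes (B, E2); tuples unchanged.
Joining S and RENAME[E→E2](S) on B yields {(20, 21, 21), (20, 21, 23), (20, 21, 26), (20, 21, 35), (20, 21, 4), (20, 23, 21), (20, 23, 23), (20, 23, 26), (20, 23, 35), (20, 23, 4), (20, 26, 21), (20, 26, 23), (20, 26, 26), (20, 26, 35), (20, 26, 4), (20, 35, 21), (20, 35, 23), (20, 35, 26), (20, 35, 35), (20, 35, 4), (20, 4, 21), (20, 4, 23), (20, 4, 26), (20, 4, 35), (20, 4, 4), (30, 20, 20), (30, 20, 8), (30, 8, 20), (30, 8, 8)}.
Selection E < E2: {(20, 21, 23), (20, 21, 26), (20, 21, 35), (20, 23, 26), (20, 23, 35), (20, 26, 35), (20, 4, 21), (20, 4, 23), (20, 4, 26), (20, 4, 35), (30, 8, 20)}
π[B, E2]: project onto (B, E2) (6 duplicate(s) eliminated) → {(20, 21), (20, 23), (20, 26), (20, 35), (30, 20)}

{(20, 21), (20, 23), (20, 26), (20, 35), (30, 20)}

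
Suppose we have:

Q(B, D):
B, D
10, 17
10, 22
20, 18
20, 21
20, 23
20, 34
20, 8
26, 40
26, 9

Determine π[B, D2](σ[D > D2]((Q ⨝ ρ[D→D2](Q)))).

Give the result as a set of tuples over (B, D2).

ρ[D→D2]: schema becomes (B, D2); tuples unchanged.
Q ⋈ ρ[D→D2](Q) (natural join on B): {(10, 17, 17), (10, 17, 22), (10, 22, 17), (10, 22, 22), (20, 18, 18), (20, 18, 21), (20, 18, 23), (20, 18, 34), (20, 18, 8), (20, 21, 18), (20, 21, 21), (20, 21, 23), (20, 21, 34), (20, 21, 8), (20, 23, 18), (20, 23, 21), (20, 23, 23), (20, 23, 34), (20, 23, 8), (20, 34, 18), (20, 34, 21), (20, 34, 23), (20, 34, 34), (20, 34, 8), (20, 8, 18), (20, 8, 21), (20, 8, 23), (20, 8, 34), (20, 8, 8), (26, 40, 40), (26, 40, 9), (26, 9, 40), (26, 9, 9)}
Apply σ_{D > D2}; surviving tuples: {(10, 22, 17), (20, 18, 8), (20, 21, 18), (20, 21, 8), (20, 23, 18), (20, 23, 21), (20, 23, 8), (20, 34, 18), (20, 34, 21), (20, 34, 23), (20, 34, 8), (26, 40, 9)}
π_{B, D2} gives {(10, 17), (20, 18), (20, 21), (20, 23), (20, 8), (26, 9)} (6 duplicate(s) eliminated).

{(10, 17), (20, 18), (20, 21), (20, 23), (20, 8), (26, 9)}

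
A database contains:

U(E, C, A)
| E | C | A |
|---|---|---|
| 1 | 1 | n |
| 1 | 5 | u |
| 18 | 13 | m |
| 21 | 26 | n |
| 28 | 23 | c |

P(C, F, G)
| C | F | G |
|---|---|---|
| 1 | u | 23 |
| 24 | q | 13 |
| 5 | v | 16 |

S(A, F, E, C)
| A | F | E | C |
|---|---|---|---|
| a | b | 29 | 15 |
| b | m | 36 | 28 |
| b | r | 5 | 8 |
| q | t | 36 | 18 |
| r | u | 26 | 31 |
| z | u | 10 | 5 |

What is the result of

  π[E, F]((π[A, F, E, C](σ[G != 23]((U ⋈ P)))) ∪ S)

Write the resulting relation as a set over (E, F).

U ⋈ P (natural join on C): {(1, 1, n, u, 23), (1, 5, u, v, 16)}
σ[G != 23]: keep tuples satisfying G != 23 → {(1, 5, u, v, 16)}
π[A, F, E, C]: project onto (A, F, E, C) → {(u, v, 1, 5)}
Taking the union: {(a, b, 29, 15), (b, m, 36, 28), (b, r, 5, 8), (q, t, 36, 18), (r, u, 26, 31), (u, v, 1, 5), (z, u, 10, 5)}
π[E, F]: project onto (E, F) → {(1, v), (10, u), (26, u), (29, b), (36, m), (36, t), (5, r)}

{(1, v), (10, u), (26, u), (29, b), (36, m), (36, t), (5, r)}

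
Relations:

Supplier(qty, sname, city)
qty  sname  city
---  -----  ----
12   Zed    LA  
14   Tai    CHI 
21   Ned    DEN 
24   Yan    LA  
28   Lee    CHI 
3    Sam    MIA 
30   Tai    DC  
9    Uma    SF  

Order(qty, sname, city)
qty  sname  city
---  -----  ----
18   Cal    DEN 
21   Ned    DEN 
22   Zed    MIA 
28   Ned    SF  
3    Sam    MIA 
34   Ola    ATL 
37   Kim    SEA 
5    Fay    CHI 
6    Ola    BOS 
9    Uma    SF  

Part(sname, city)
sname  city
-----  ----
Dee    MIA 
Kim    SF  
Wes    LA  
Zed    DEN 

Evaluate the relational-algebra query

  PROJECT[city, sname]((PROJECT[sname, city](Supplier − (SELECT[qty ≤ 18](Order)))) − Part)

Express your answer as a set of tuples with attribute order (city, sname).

σ[qty ≤ 18]: keep tuples satisfying qty ≤ 18 → {(18, Cal, DEN), (3, Sam, MIA), (5, Fay, CHI), (6, Ola, BOS), (9, Uma, SF)}
Taking the difference: {(12, Zed, LA), (14, Tai, CHI), (21, Ned, DEN), (24, Yan, LA), (28, Lee, CHI), (30, Tai, DC)}
π_{sname, city} gives {(Lee, CHI), (Ned, DEN), (Tai, CHI), (Tai, DC), (Yan, LA), (Zed, LA)}.
Taking the difference: {(Lee, CHI), (Ned, DEN), (Tai, CHI), (Tai, DC), (Yan, LA), (Zed, LA)}
π_{city, sname} gives {(CHI, Lee), (CHI, Tai), (DC, Tai), (DEN, Ned), (LA, Yan), (LA, Zed)}.

{(CHI, Lee), (CHI, Tai), (DC, Tai), (DEN, Ned), (LA, Yan), (LA, Zed)}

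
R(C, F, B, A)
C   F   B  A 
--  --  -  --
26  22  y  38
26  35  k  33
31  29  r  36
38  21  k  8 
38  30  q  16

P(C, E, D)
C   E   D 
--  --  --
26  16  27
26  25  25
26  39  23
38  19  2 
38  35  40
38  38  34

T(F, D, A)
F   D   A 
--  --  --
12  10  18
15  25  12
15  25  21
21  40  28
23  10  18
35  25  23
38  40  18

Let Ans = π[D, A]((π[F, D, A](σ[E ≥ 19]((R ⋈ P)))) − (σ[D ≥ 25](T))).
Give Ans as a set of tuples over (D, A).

{(2, 16), (2, 8), (23, 33), (23, 38), (25, 33), (25, 38), (34, 16), (34, 8), (40, 16), (40, 8)}

Natural join on C: {(26, 22, y, 38, 16, 27), (26, 22, y, 38, 25, 25), (26, 22, y, 38, 39, 23), (26, 35, k, 33, 16, 27), (26, 35, k, 33, 25, 25), (26, 35, k, 33, 39, 23), (38, 21, k, 8, 19, 2), (38, 21, k, 8, 35, 40), (38, 21, k, 8, 38, 34), (38, 30, q, 16, 19, 2), (38, 30, q, 16, 35, 40), (38, 30, q, 16, 38, 34)}
σ[E ≥ 19]: keep tuples satisfying E ≥ 19 → {(26, 22, y, 38, 25, 25), (26, 22, y, 38, 39, 23), (26, 35, k, 33, 25, 25), (26, 35, k, 33, 39, 23), (38, 21, k, 8, 19, 2), (38, 21, k, 8, 35, 40), (38, 21, k, 8, 38, 34), (38, 30, q, 16, 19, 2), (38, 30, q, 16, 35, 40), (38, 30, q, 16, 38, 34)}
Projecting to F, D, A: {(21, 2, 8), (21, 34, 8), (21, 40, 8), (22, 23, 38), (22, 25, 38), (30, 2, 16), (30, 34, 16), (30, 40, 16), (35, 23, 33), (35, 25, 33)}
σ[D ≥ 25]: keep tuples satisfying D ≥ 25 → {(15, 25, 12), (15, 25, 21), (21, 40, 28), (35, 25, 23), (38, 40, 18)}
Set difference of the two operands is {(21, 2, 8), (21, 34, 8), (21, 40, 8), (22, 23, 38), (22, 25, 38), (30, 2, 16), (30, 34, 16), (30, 40, 16), (35, 23, 33), (35, 25, 33)}.
Projecting to D, A: {(2, 16), (2, 8), (23, 33), (23, 38), (25, 33), (25, 38), (34, 16), (34, 8), (40, 16), (40, 8)}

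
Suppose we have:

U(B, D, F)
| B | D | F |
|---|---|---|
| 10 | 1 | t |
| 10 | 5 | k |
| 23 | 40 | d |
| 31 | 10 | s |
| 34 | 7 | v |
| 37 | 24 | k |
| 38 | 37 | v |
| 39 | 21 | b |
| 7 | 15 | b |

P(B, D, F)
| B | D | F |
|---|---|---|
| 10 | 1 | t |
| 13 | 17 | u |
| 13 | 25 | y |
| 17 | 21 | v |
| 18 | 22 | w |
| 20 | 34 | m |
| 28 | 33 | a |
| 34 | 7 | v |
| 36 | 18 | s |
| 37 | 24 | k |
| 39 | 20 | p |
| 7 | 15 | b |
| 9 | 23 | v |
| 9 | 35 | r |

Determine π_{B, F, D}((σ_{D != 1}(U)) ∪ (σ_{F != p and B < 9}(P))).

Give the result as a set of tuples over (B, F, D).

{(10, k, 5), (23, d, 40), (31, s, 10), (34, v, 7), (37, k, 24), (38, v, 37), (39, b, 21), (7, b, 15)}

Filtering on D != 1 leaves {(10, 5, k), (23, 40, d), (31, 10, s), (34, 7, v), (37, 24, k), (38, 37, v), (39, 21, b), (7, 15, b)}.
Filtering on F != p and B < 9 leaves {(7, 15, b)}.
Taking the union: {(10, 5, k), (23, 40, d), (31, 10, s), (34, 7, v), (37, 24, k), (38, 37, v), (39, 21, b), (7, 15, b)}
Projecting to B, F, D: {(10, k, 5), (23, d, 40), (31, s, 10), (34, v, 7), (37, k, 24), (38, v, 37), (39, b, 21), (7, b, 15)}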